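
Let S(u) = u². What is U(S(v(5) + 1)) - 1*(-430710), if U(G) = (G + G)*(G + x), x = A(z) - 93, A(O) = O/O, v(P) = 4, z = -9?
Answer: 427360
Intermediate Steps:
A(O) = 1
x = -92 (x = 1 - 93 = -92)
U(G) = 2*G*(-92 + G) (U(G) = (G + G)*(G - 92) = (2*G)*(-92 + G) = 2*G*(-92 + G))
U(S(v(5) + 1)) - 1*(-430710) = 2*(4 + 1)²*(-92 + (4 + 1)²) - 1*(-430710) = 2*5²*(-92 + 5²) + 430710 = 2*25*(-92 + 25) + 430710 = 2*25*(-67) + 430710 = -3350 + 430710 = 427360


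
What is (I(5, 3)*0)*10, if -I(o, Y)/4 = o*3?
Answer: 0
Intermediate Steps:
I(o, Y) = -12*o (I(o, Y) = -4*o*3 = -12*o)
(I(5, 3)*0)*10 = (-12*5*0)*10 = -60*0*10 = 0*10 = 0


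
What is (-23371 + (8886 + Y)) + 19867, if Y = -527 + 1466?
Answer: 6321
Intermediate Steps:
Y = 939
(-23371 + (8886 + Y)) + 19867 = (-23371 + (8886 + 939)) + 19867 = (-23371 + 9825) + 19867 = -13546 + 19867 = 6321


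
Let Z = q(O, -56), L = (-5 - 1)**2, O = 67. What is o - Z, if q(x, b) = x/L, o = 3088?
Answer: 111101/36 ≈ 3086.1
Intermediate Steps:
L = 36 (L = (-6)**2 = 36)
q(x, b) = x/36
Z = 67/36 (Z = (1/36)*67 = 67/36 ≈ 1.8611)
o - Z = 3088 - 1*67/36 = 3088 - 67/36 = 111101/36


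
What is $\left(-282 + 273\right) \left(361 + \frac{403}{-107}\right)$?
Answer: $- \frac{344016}{107} \approx -3215.1$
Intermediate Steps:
$\left(-282 + 273\right) \left(361 + \frac{403}{-107}\right) = - 9 \left(361 + 403 \left(- \frac{1}{107}\right)\right) = - 9 \left(361 - \frac{403}{107}\right) = \left(-9\right) \frac{38224}{107} = - \frac{344016}{107}$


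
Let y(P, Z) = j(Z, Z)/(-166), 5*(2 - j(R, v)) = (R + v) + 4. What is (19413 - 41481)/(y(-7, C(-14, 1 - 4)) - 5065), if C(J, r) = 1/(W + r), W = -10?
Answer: 23811372/5465143 ≈ 4.3570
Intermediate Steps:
j(R, v) = 6/5 - R/5 - v/5 (j(R, v) = 2 - ((R + v) + 4)/5 = 2 - (4 + R + v)/5 = 2 + (-4/5 - R/5 - v/5) = 6/5 - R/5 - v/5)
C(J, r) = 1/(-10 + r)
y(P, Z) = -3/415 + Z/415 (y(P, Z) = (6/5 - Z/5 - Z/5)/(-166) = (6/5 - 2*Z/5)*(-1/166) = -3/415 + Z/415)
(19413 - 41481)/(y(-7, C(-14, 1 - 4)) - 5065) = (19413 - 41481)/((-3/415 + 1/(415*(-10 + (1 - 4)))) - 5065) = -22068/((-3/415 + 1/(415*(-10 - 3))) - 5065) = -22068/((-3/415 + (1/415)/(-13)) - 5065) = -22068/((-3/415 + (1/415)*(-1/13)) - 5065) = -22068/((-3/415 - 1/5395) - 5065) = -22068/(-8/1079 - 5065) = -22068/(-5465143/1079) = -22068*(-1079/5465143) = 23811372/5465143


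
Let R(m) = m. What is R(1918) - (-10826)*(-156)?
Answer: -1686938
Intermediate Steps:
R(1918) - (-10826)*(-156) = 1918 - (-10826)*(-156) = 1918 - 1*1688856 = 1918 - 1688856 = -1686938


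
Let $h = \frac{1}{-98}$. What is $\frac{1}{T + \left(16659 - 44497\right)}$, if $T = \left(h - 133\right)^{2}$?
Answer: $- \frac{9604}{97444927} \approx -9.8558 \cdot 10^{-5}$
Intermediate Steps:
$h = - \frac{1}{98} \approx -0.010204$
$T = \frac{169911225}{9604}$ ($T = \left(- \frac{1}{98} - 133\right)^{2} = \left(- \frac{13035}{98}\right)^{2} = \frac{169911225}{9604} \approx 17692.0$)
$\frac{1}{T + \left(16659 - 44497\right)} = \frac{1}{\frac{169911225}{9604} + \left(16659 - 44497\right)} = \frac{1}{\frac{169911225}{9604} - 27838} = \frac{1}{- \frac{97444927}{9604}} = - \frac{9604}{97444927}$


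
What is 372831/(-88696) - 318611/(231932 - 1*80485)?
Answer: -84723657713/13432743112 ≈ -6.3073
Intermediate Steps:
372831/(-88696) - 318611/(231932 - 1*80485) = 372831*(-1/88696) - 318611/(231932 - 80485) = -372831/88696 - 318611/151447 = -84723657713/13432743112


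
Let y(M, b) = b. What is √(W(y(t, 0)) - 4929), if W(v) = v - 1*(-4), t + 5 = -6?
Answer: 5*I*√197 ≈ 70.178*I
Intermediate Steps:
t = -11 (t = -5 - 6 = -11)
W(v) = 4 + v (W(v) = v + 4 = 4 + v)
√(W(y(t, 0)) - 4929) = √((4 + 0) - 4929) = √(4 - 4929) = √(-4925) = 5*I*√197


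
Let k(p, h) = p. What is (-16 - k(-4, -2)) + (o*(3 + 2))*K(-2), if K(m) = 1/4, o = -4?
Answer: -17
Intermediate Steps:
K(m) = ¼
(-16 - k(-4, -2)) + (o*(3 + 2))*K(-2) = (-16 - 1*(-4)) - 4*(3 + 2)*(¼) = (-16 + 4) - 4*5*(¼) = -12 - 20*¼ = -12 - 5 = -17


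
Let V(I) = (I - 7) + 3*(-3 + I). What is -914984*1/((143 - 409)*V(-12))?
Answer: -16339/304 ≈ -53.747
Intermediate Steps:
V(I) = -16 + 4*I (V(I) = (-7 + I) + (-9 + 3*I) = -16 + 4*I)
-914984*1/((143 - 409)*V(-12)) = -914984*1/((-16 + 4*(-12))*(143 - 409)) = -914984*(-1/(266*(-16 - 48))) = -914984/((-64*(-266))) = -914984/17024 = -914984*1/17024 = -16339/304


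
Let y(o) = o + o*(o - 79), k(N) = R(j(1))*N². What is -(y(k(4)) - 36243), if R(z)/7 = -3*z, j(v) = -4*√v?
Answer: -1665261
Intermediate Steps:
R(z) = -21*z (R(z) = 7*(-3*z) = -21*z)
k(N) = 84*N² (k(N) = (-(-84)*√1)*N² = (-(-84))*N² = (-21*(-4))*N² = 84*N²)
y(o) = o + o*(-79 + o)
-(y(k(4)) - 36243) = -((84*4²)*(-78 + 84*4²) - 36243) = -((84*16)*(-78 + 84*16) - 36243) = -(1344*(-78 + 1344) - 36243) = -(1344*1266 - 36243) = -(1701504 - 36243) = -1*1665261 = -1665261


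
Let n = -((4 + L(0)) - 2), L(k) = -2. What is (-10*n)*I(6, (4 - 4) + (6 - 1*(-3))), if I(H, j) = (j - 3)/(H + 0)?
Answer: 0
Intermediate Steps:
I(H, j) = (-3 + j)/H
n = 0 (n = -((4 - 2) - 2) = -(2 - 2) = -1*0 = 0)
(-10*n)*I(6, (4 - 4) + (6 - 1*(-3))) = (-10*0)*((-3 + ((4 - 4) + (6 - 1*(-3))))/6) = 0*((-3 + (0 + (6 + 3)))/6) = 0*((-3 + (0 + 9))/6) = 0*((-3 + 9)/6) = 0*((⅙)*6) = 0*1 = 0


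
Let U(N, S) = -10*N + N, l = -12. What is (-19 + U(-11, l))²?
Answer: 6400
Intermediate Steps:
U(N, S) = -9*N
(-19 + U(-11, l))² = (-19 - 9*(-11))² = (-19 + 99)² = 80² = 6400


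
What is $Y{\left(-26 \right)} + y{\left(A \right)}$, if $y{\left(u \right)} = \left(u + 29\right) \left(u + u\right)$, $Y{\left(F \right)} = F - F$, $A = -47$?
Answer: $1692$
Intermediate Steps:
$Y{\left(F \right)} = 0$
$y{\left(u \right)} = 2 u \left(29 + u\right)$ ($y{\left(u \right)} = \left(29 + u\right) 2 u = 2 u \left(29 + u\right)$)
$Y{\left(-26 \right)} + y{\left(A \right)} = 0 + 2 \left(-47\right) \left(29 - 47\right) = 0 + 2 \left(-47\right) \left(-18\right) = 0 + 1692 = 1692$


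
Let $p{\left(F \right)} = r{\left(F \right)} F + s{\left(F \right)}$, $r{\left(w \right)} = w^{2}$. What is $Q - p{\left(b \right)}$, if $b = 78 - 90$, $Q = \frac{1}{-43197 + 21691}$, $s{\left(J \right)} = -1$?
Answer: $\frac{37183873}{21506} \approx 1729.0$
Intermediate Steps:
$Q = - \frac{1}{21506}$ ($Q = \frac{1}{-21506} = - \frac{1}{21506} \approx -4.6499 \cdot 10^{-5}$)
$b = -12$ ($b = 78 - 90 = -12$)
$p{\left(F \right)} = -1 + F^{3}$ ($p{\left(F \right)} = F^{2} F - 1 = F^{3} - 1 = -1 + F^{3}$)
$Q - p{\left(b \right)} = - \frac{1}{21506} - \left(-1 + \left(-12\right)^{3}\right) = - \frac{1}{21506} - \left(-1 - 1728\right) = - \frac{1}{21506} - -1729 = - \frac{1}{21506} + 1729 = \frac{37183873}{21506}$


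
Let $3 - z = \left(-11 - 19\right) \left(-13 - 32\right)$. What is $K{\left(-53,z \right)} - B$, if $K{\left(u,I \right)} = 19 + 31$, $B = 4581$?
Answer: $-4531$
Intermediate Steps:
$z = -1347$ ($z = 3 - \left(-11 - 19\right) \left(-13 - 32\right) = 3 - \left(-30\right) \left(-45\right) = 3 - 1350 = -1347$)
$K{\left(u,I \right)} = 50$
$K{\left(-53,z \right)} - B = 50 - 4581 = -4531$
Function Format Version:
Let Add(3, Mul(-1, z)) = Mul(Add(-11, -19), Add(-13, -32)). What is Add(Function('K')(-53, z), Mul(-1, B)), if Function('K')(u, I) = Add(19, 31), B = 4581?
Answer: -4531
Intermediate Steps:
z = -1347 (z = Add(3, Mul(-1, Mul(Add(-11, -19), Add(-13, -32)))) = Add(3, Mul(-1, Mul(-30, -45))) = Add(3, Mul(-1, 1350)) = Add(3, -1350) = -1347)
Function('K')(u, I) = 50
Add(Function('K')(-53, z), Mul(-1, B)) = Add(50, Mul(-1, 4581)) = Add(50, -4581) = -4531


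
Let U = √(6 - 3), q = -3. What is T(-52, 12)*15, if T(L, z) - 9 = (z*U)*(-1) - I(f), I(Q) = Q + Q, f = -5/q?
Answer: 85 - 180*√3 ≈ -226.77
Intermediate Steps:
U = √3 ≈ 1.7320
f = 5/3 (f = -5/(-3) = -5*(-⅓) = 5/3 ≈ 1.6667)
I(Q) = 2*Q
T(L, z) = 17/3 - z*√3 (T(L, z) = 9 + ((z*√3)*(-1) - 2*5/3) = 9 + (-z*√3 - 1*10/3) = 9 + (-z*√3 - 10/3) = 9 + (-10/3 - z*√3) = 17/3 - z*√3)
T(-52, 12)*15 = (17/3 - 1*12*√3)*15 = (17/3 - 12*√3)*15 = 85 - 180*√3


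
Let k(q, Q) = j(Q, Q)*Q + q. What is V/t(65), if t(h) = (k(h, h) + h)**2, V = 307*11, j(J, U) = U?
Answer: 3377/18966025 ≈ 0.00017806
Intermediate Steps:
k(q, Q) = q + Q**2 (k(q, Q) = Q*Q + q = Q**2 + q = q + Q**2)
V = 3377
t(h) = (h**2 + 2*h)**2 (t(h) = ((h + h**2) + h)**2 = (h**2 + 2*h)**2)
V/t(65) = 3377/((65**2*(2 + 65)**2)) = 3377/((4225*67**2)) = 3377/((4225*4489)) = 3377/18966025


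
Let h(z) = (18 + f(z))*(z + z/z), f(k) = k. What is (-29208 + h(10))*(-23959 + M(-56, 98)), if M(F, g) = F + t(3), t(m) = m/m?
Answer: 694004600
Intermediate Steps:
t(m) = 1
h(z) = (1 + z)*(18 + z) (h(z) = (18 + z)*(z + z/z) = (18 + z)*(z + 1) = (18 + z)*(1 + z) = (1 + z)*(18 + z))
M(F, g) = 1 + F (M(F, g) = F + 1 = 1 + F)
(-29208 + h(10))*(-23959 + M(-56, 98)) = (-29208 + (18 + 10² + 19*10))*(-23959 + (1 - 56)) = (-29208 + (18 + 100 + 190))*(-23959 - 55) = (-29208 + 308)*(-24014) = -28900*(-24014) = 694004600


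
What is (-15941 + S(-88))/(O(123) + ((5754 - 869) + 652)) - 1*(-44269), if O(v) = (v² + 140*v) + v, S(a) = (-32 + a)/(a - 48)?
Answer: 28604276175/646153 ≈ 44269.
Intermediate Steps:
S(a) = (-32 + a)/(-48 + a)
O(v) = v² + 141*v
(-15941 + S(-88))/(O(123) + ((5754 - 869) + 652)) - 1*(-44269) = (-15941 + (-32 - 88)/(-48 - 88))/(123*(141 + 123) + ((5754 - 869) + 652)) - 1*(-44269) = (-15941 - 120/(-136))/(123*264 + (4885 + 652)) + 44269 = (-15941 - 1/136*(-120))/(32472 + 5537) + 44269 = (-15941 + 15/17)/38009 + 44269 = -270982/17*1/38009 + 44269 = -270982/646153 + 44269 = 28604276175/646153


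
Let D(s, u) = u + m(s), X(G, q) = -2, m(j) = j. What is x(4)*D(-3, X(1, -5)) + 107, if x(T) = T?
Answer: 87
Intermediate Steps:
D(s, u) = s + u (D(s, u) = u + s = s + u)
x(4)*D(-3, X(1, -5)) + 107 = 4*(-3 - 2) + 107 = 4*(-5) + 107 = -20 + 107 = 87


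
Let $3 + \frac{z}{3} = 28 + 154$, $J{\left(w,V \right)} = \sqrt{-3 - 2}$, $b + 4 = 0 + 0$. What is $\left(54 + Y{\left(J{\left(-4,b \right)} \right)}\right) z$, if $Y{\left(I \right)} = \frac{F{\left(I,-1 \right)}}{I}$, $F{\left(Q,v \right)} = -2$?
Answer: $28998 + \frac{1074 i \sqrt{5}}{5} \approx 28998.0 + 480.31 i$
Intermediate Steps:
$b = -4$ ($b = -4 + \left(0 + 0\right) = -4 + 0 = -4$)
$J{\left(w,V \right)} = i \sqrt{5}$ ($J{\left(w,V \right)} = \sqrt{-5} = i \sqrt{5}$)
$z = 537$ ($z = -9 + 3 \left(28 + 154\right) = -9 + 3 \cdot 182 = -9 + 546 = 537$)
$Y{\left(I \right)} = - \frac{2}{I}$
$\left(54 + Y{\left(J{\left(-4,b \right)} \right)}\right) z = \left(54 - \frac{2}{i \sqrt{5}}\right) 537 = \left(54 - 2 \left(- \frac{i \sqrt{5}}{5}\right)\right) 537 = \left(54 + \frac{2 i \sqrt{5}}{5}\right) 537 = 28998 + \frac{1074 i \sqrt{5}}{5}$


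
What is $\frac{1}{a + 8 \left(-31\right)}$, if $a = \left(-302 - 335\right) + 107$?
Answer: $- \frac{1}{778} \approx -0.0012853$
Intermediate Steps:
$a = -530$ ($a = -637 + 107 = -530$)
$\frac{1}{a + 8 \left(-31\right)} = \frac{1}{-530 + 8 \left(-31\right)} = \frac{1}{-530 - 248} = \frac{1}{-778} = - \frac{1}{778}$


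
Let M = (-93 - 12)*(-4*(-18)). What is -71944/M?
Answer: 8993/945 ≈ 9.5164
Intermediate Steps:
M = -7560 (M = -105*72 = -7560)
-71944/M = -71944/(-7560) = -71944*(-1/7560) = 8993/945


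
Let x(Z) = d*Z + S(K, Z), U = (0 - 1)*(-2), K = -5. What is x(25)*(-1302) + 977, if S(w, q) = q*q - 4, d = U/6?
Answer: -818415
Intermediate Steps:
U = 2 (U = -1*(-2) = 2)
d = ⅓ (d = 2/6 = 2*(⅙) = ⅓ ≈ 0.33333)
S(w, q) = -4 + q² (S(w, q) = q² - 4 = -4 + q²)
x(Z) = -4 + Z² + Z/3 (x(Z) = Z/3 + (-4 + Z²) = -4 + Z² + Z/3)
x(25)*(-1302) + 977 = (-4 + 25² + (⅓)*25)*(-1302) + 977 = (-4 + 625 + 25/3)*(-1302) + 977 = (1888/3)*(-1302) + 977 = -819392 + 977 = -818415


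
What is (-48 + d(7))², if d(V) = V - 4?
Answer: 2025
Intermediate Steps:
d(V) = -4 + V
(-48 + d(7))² = (-48 + (-4 + 7))² = (-48 + 3)² = (-45)² = 2025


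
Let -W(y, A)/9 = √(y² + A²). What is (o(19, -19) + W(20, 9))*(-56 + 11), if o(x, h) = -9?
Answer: 405 + 405*√481 ≈ 9287.3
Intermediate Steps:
W(y, A) = -9*√(A² + y²) (W(y, A) = -9*√(y² + A²) = -9*√(A² + y²))
(o(19, -19) + W(20, 9))*(-56 + 11) = (-9 - 9*√(9² + 20²))*(-56 + 11) = (-9 - 9*√(81 + 400))*(-45) = (-9 - 9*√481)*(-45) = 405 + 405*√481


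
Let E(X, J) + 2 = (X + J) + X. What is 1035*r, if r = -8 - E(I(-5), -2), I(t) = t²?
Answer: -55890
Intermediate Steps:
E(X, J) = -2 + J + 2*X (E(X, J) = -2 + ((X + J) + X) = -2 + ((J + X) + X) = -2 + (J + 2*X) = -2 + J + 2*X)
r = -54 (r = -8 - (-2 - 2 + 2*(-5)²) = -8 - (-2 - 2 + 2*25) = -8 - (-2 - 2 + 50) = -8 - 1*46 = -8 - 46 = -54)
1035*r = 1035*(-54) = -55890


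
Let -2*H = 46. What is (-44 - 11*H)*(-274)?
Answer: -57266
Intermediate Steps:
H = -23 (H = -½*46 = -23)
(-44 - 11*H)*(-274) = (-44 - 11*(-23))*(-274) = (-44 + 253)*(-274) = 209*(-274) = -57266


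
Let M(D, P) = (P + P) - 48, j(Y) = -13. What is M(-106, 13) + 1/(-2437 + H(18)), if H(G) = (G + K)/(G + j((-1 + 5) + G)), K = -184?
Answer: -271727/12351 ≈ -22.000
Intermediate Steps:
M(D, P) = -48 + 2*P (M(D, P) = 2*P - 48 = -48 + 2*P)
H(G) = (-184 + G)/(-13 + G) (H(G) = (G - 184)/(G - 13) = (-184 + G)/(-13 + G))
M(-106, 13) + 1/(-2437 + H(18)) = (-48 + 2*13) + 1/(-2437 + (-184 + 18)/(-13 + 18)) = (-48 + 26) + 1/(-2437 - 166/5) = -22 + 1/(-2437 + (⅕)*(-166)) = -22 + 1/(-2437 - 166/5) = -22 + 1/(-12351/5) = -22 - 5/12351 = -271727/12351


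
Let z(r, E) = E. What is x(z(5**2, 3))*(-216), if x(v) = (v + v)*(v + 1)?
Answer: -5184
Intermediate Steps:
x(v) = 2*v*(1 + v) (x(v) = (2*v)*(1 + v) = 2*v*(1 + v))
x(z(5**2, 3))*(-216) = (2*3*(1 + 3))*(-216) = (2*3*4)*(-216) = 24*(-216) = -5184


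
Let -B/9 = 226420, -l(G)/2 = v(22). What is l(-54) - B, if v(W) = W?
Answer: 2037736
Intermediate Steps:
l(G) = -44 (l(G) = -2*22 = -44)
B = -2037780 (B = -9*226420 = -2037780)
l(-54) - B = -44 - 1*(-2037780) = -44 + 2037780 = 2037736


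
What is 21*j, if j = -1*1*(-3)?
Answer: 63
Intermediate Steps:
j = 3 (j = -1*(-3) = 3)
21*j = 21*3 = 63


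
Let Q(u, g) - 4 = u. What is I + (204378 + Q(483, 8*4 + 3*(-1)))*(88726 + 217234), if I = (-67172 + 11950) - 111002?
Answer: 62680329176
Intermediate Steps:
Q(u, g) = 4 + u
I = -166224 (I = -55222 - 111002 = -166224)
I + (204378 + Q(483, 8*4 + 3*(-1)))*(88726 + 217234) = -166224 + (204378 + (4 + 483))*(88726 + 217234) = -166224 + (204378 + 487)*305960 = -166224 + 204865*305960 = -166224 + 62680495400 = 62680329176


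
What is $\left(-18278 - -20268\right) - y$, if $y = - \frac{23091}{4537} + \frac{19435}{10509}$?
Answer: $\frac{95036359394}{47679333} \approx 1993.2$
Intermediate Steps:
$y = - \frac{154486724}{47679333}$ ($y = \left(-23091\right) \frac{1}{4537} + 19435 \cdot \frac{1}{10509} = - \frac{23091}{4537} + \frac{19435}{10509} = - \frac{154486724}{47679333} \approx -3.2401$)
$\left(-18278 - -20268\right) - y = \left(-18278 - -20268\right) - - \frac{154486724}{47679333} = \left(-18278 + 20268\right) + \frac{154486724}{47679333} = 1990 + \frac{154486724}{47679333} = \frac{95036359394}{47679333}$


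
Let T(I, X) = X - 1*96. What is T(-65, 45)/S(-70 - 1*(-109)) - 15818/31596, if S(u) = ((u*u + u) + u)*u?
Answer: -54890983/109464342 ≈ -0.50145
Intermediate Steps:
T(I, X) = -96 + X (T(I, X) = X - 96 = -96 + X)
S(u) = u*(u² + 2*u) (S(u) = ((u² + u) + u)*u = ((u + u²) + u)*u = (u² + 2*u)*u = u*(u² + 2*u))
T(-65, 45)/S(-70 - 1*(-109)) - 15818/31596 = (-96 + 45)/(((-70 - 1*(-109))²*(2 + (-70 - 1*(-109))))) - 15818/31596 = -51*1/((-70 + 109)²*(2 + (-70 + 109))) - 15818*1/31596 = -51*1/(1521*(2 + 39)) - 7909/15798 = -51/(1521*41) - 7909/15798 = -51/62361 - 7909/15798 = -51*1/62361 - 7909/15798 = -17/20787 - 7909/15798 = -54890983/109464342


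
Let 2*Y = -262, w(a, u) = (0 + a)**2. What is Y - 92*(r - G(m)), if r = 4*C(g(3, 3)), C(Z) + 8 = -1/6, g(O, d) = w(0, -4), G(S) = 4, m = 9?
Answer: 9727/3 ≈ 3242.3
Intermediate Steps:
w(a, u) = a**2
g(O, d) = 0 (g(O, d) = 0**2 = 0)
C(Z) = -49/6 (C(Z) = -8 - 1/6 = -49/6)
r = -98/3 (r = 4*(-49/6) = -98/3 ≈ -32.667)
Y = -131 (Y = (1/2)*(-262) = -131)
Y - 92*(r - G(m)) = -131 - 92*(-98/3 - 1*4) = -131 - 92*(-98/3 - 4) = -131 - 92*(-110/3) = -131 + 10120/3 = 9727/3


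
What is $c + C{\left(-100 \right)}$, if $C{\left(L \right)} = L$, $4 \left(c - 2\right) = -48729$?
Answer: $- \frac{49121}{4} \approx -12280.0$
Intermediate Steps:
$c = - \frac{48721}{4}$ ($c = 2 + \frac{1}{4} \left(-48729\right) = 2 - \frac{48729}{4} = - \frac{48721}{4} \approx -12180.0$)
$c + C{\left(-100 \right)} = - \frac{48721}{4} - 100 = - \frac{49121}{4}$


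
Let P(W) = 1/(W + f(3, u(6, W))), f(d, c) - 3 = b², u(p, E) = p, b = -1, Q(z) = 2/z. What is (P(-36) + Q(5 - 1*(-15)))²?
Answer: 121/25600 ≈ 0.0047266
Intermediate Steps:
f(d, c) = 4 (f(d, c) = 3 + (-1)² = 3 + 1 = 4)
P(W) = 1/(4 + W) (P(W) = 1/(W + 4) = 1/(4 + W))
(P(-36) + Q(5 - 1*(-15)))² = (1/(4 - 36) + 2/(5 - 1*(-15)))² = (1/(-32) + 2/(5 + 15))² = (-1/32 + 2/20)² = (-1/32 + 2*(1/20))² = (-1/32 + ⅒)² = (11/160)² = 121/25600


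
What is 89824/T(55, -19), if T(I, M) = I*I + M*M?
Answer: 44912/1693 ≈ 26.528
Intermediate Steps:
T(I, M) = I² + M²
89824/T(55, -19) = 89824/(55² + (-19)²) = 89824/(3025 + 361) = 89824/3386 = 89824*(1/3386) = 44912/1693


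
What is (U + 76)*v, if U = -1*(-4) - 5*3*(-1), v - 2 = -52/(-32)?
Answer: 2755/8 ≈ 344.38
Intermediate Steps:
v = 29/8 (v = 2 - 52/(-32) = 2 - 52*(-1/32) = 2 + 13/8 = 29/8 ≈ 3.6250)
U = 19 (U = 4 - 15*(-1) = 4 + 15 = 19)
(U + 76)*v = (19 + 76)*(29/8) = 95*(29/8) = 2755/8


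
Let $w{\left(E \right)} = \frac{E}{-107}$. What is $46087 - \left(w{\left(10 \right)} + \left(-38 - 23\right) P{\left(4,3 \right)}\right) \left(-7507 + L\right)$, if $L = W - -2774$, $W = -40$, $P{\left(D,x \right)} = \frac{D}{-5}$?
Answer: $\frac{149031379}{535} \approx 2.7856 \cdot 10^{5}$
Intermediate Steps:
$P{\left(D,x \right)} = - \frac{D}{5}$ ($P{\left(D,x \right)} = D \left(- \frac{1}{5}\right) = - \frac{D}{5}$)
$L = 2734$ ($L = -40 - -2774 = -40 + 2774 = 2734$)
$w{\left(E \right)} = - \frac{E}{107}$ ($w{\left(E \right)} = E \left(- \frac{1}{107}\right) = - \frac{E}{107}$)
$46087 - \left(w{\left(10 \right)} + \left(-38 - 23\right) P{\left(4,3 \right)}\right) \left(-7507 + L\right) = 46087 - \left(\left(- \frac{1}{107}\right) 10 + \left(-38 - 23\right) \left(\left(- \frac{1}{5}\right) 4\right)\right) \left(-7507 + 2734\right) = 46087 - \left(- \frac{10}{107} - - \frac{244}{5}\right) \left(-4773\right) = 46087 - \left(- \frac{10}{107} + \frac{244}{5}\right) \left(-4773\right) = 46087 - \frac{26058}{535} \left(-4773\right) = 46087 - - \frac{124374834}{535} = 46087 + \frac{124374834}{535} = \frac{149031379}{535}$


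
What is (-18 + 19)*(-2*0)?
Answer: 0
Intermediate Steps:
(-18 + 19)*(-2*0) = 1*0 = 0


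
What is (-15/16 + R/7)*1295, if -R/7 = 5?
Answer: -123025/16 ≈ -7689.1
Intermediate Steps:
R = -35 (R = -7*5 = -35)
(-15/16 + R/7)*1295 = (-15/16 - 35/7)*1295 = (-15*1/16 - 35*⅐)*1295 = (-15/16 - 5)*1295 = -95/16*1295 = -123025/16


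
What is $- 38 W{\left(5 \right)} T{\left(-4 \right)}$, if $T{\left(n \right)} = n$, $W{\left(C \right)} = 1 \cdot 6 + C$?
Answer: $1672$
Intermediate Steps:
$W{\left(C \right)} = 6 + C$
$- 38 W{\left(5 \right)} T{\left(-4 \right)} = - 38 \left(6 + 5\right) \left(-4\right) = \left(-38\right) 11 \left(-4\right) = \left(-418\right) \left(-4\right) = 1672$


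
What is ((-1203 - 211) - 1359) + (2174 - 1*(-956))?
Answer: 357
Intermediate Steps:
((-1203 - 211) - 1359) + (2174 - 1*(-956)) = (-1414 - 1359) + (2174 + 956) = -2773 + 3130 = 357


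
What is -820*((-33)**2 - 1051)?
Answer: -31160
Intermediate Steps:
-820*((-33)**2 - 1051) = -820*(1089 - 1051) = -820*38 = -31160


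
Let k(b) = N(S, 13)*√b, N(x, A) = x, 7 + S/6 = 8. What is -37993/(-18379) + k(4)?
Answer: 258541/18379 ≈ 14.067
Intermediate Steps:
S = 6 (S = -42 + 6*8 = -42 + 48 = 6)
k(b) = 6*√b
-37993/(-18379) + k(4) = -37993/(-18379) + 6*√4 = -37993*(-1/18379) + 6*2 = 37993/18379 + 12 = 258541/18379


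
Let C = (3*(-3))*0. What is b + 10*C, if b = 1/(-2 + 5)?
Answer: ⅓ ≈ 0.33333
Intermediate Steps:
C = 0 (C = -9*0 = 0)
b = ⅓ (b = 1/3 = ⅓ ≈ 0.33333)
b + 10*C = ⅓ + 10*0 = ⅓ + 0 = ⅓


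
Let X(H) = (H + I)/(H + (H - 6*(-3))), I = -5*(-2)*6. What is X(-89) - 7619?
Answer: -1219011/160 ≈ -7618.8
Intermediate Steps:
I = 60 (I = 10*6 = 60)
X(H) = (60 + H)/(18 + 2*H) (X(H) = (H + 60)/(H + (H - 6*(-3))) = (60 + H)/(H + (H + 18)) = (60 + H)/(H + (18 + H)) = (60 + H)/(18 + 2*H))
X(-89) - 7619 = (60 - 89)/(2*(9 - 89)) - 7619 = (½)*(-29)/(-80) - 7619 = (½)*(-1/80)*(-29) - 7619 = 29/160 - 7619 = -1219011/160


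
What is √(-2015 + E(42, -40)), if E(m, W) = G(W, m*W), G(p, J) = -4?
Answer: I*√2019 ≈ 44.933*I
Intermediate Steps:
E(m, W) = -4
√(-2015 + E(42, -40)) = √(-2015 - 4) = √(-2019) = I*√2019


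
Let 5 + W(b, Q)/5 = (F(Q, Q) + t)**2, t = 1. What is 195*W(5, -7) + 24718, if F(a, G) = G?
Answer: 54943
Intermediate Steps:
W(b, Q) = -25 + 5*(1 + Q)**2 (W(b, Q) = -25 + 5*(Q + 1)**2 = -25 + 5*(1 + Q)**2)
195*W(5, -7) + 24718 = 195*(-25 + 5*(1 - 7)**2) + 24718 = 195*(-25 + 5*(-6)**2) + 24718 = 195*(-25 + 5*36) + 24718 = 195*(-25 + 180) + 24718 = 195*155 + 24718 = 30225 + 24718 = 54943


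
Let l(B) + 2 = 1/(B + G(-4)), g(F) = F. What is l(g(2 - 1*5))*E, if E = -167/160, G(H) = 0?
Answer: 1169/480 ≈ 2.4354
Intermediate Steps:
l(B) = -2 + 1/B (l(B) = -2 + 1/(B + 0) = -2 + 1/B)
E = -167/160 (E = -167*1/160 = -167/160 ≈ -1.0438)
l(g(2 - 1*5))*E = (-2 + 1/(2 - 1*5))*(-167/160) = (-2 + 1/(2 - 5))*(-167/160) = (-2 + 1/(-3))*(-167/160) = (-2 - 1/3)*(-167/160) = -7/3*(-167/160) = 1169/480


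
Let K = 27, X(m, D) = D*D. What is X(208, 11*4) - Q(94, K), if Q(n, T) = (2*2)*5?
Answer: 1916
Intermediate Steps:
X(m, D) = D**2
Q(n, T) = 20 (Q(n, T) = 4*5 = 20)
X(208, 11*4) - Q(94, K) = (11*4)**2 - 1*20 = 44**2 - 20 = 1936 - 20 = 1916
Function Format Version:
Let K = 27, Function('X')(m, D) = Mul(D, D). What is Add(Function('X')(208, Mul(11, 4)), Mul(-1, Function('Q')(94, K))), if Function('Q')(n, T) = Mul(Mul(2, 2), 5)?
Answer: 1916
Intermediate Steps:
Function('X')(m, D) = Pow(D, 2)
Function('Q')(n, T) = 20 (Function('Q')(n, T) = Mul(4, 5) = 20)
Add(Function('X')(208, Mul(11, 4)), Mul(-1, Function('Q')(94, K))) = Add(Pow(Mul(11, 4), 2), Mul(-1, 20)) = Add(Pow(44, 2), -20) = Add(1936, -20) = 1916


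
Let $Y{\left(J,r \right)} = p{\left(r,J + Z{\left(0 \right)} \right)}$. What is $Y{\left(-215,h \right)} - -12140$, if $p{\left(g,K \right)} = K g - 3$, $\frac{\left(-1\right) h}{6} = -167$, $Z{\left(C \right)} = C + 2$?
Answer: $-201289$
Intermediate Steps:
$Z{\left(C \right)} = 2 + C$
$h = 1002$ ($h = \left(-6\right) \left(-167\right) = 1002$)
$p{\left(g,K \right)} = -3 + K g$ ($p{\left(g,K \right)} = K g - 3 = -3 + K g$)
$Y{\left(J,r \right)} = -3 + r \left(2 + J\right)$ ($Y{\left(J,r \right)} = -3 + \left(J + \left(2 + 0\right)\right) r = -3 + \left(J + 2\right) r = -3 + \left(2 + J\right) r = -3 + r \left(2 + J\right)$)
$Y{\left(-215,h \right)} - -12140 = \left(-3 + 1002 \left(2 - 215\right)\right) - -12140 = \left(-3 + 1002 \left(-213\right)\right) + 12140 = \left(-3 - 213426\right) + 12140 = -213429 + 12140 = -201289$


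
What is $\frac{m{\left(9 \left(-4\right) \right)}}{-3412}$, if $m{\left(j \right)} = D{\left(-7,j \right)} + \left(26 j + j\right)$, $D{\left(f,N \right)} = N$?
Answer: $\frac{252}{853} \approx 0.29543$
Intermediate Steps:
$m{\left(j \right)} = 28 j$ ($m{\left(j \right)} = j + \left(26 j + j\right) = j + 27 j = 28 j$)
$\frac{m{\left(9 \left(-4\right) \right)}}{-3412} = \frac{28 \cdot 9 \left(-4\right)}{-3412} = 28 \left(-36\right) \left(- \frac{1}{3412}\right) = \left(-1008\right) \left(- \frac{1}{3412}\right) = \frac{252}{853}$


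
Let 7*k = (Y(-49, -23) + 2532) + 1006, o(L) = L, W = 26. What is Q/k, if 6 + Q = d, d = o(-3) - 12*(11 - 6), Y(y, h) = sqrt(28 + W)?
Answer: -854427/6258695 + 1449*sqrt(6)/12517390 ≈ -0.13623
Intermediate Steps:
Y(y, h) = 3*sqrt(6) (Y(y, h) = sqrt(28 + 26) = sqrt(54) = 3*sqrt(6))
d = -63 (d = -3 - 12*(11 - 6) = -3 - 12*5 = -3 - 60 = -63)
Q = -69 (Q = -6 - 63 = -69)
k = 3538/7 + 3*sqrt(6)/7 (k = ((3*sqrt(6) + 2532) + 1006)/7 = ((2532 + 3*sqrt(6)) + 1006)/7 = (3538 + 3*sqrt(6))/7 = 3538/7 + 3*sqrt(6)/7 ≈ 506.48)
Q/k = -69/(3538/7 + 3*sqrt(6)/7)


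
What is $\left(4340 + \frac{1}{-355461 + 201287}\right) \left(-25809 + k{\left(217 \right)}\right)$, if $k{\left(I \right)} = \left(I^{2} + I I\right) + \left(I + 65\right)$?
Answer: $\frac{45935424780509}{154174} \approx 2.9795 \cdot 10^{8}$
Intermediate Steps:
$k{\left(I \right)} = 65 + I + 2 I^{2}$ ($k{\left(I \right)} = \left(I^{2} + I^{2}\right) + \left(65 + I\right) = 2 I^{2} + \left(65 + I\right) = 65 + I + 2 I^{2}$)
$\left(4340 + \frac{1}{-355461 + 201287}\right) \left(-25809 + k{\left(217 \right)}\right) = \left(4340 + \frac{1}{-355461 + 201287}\right) \left(-25809 + \left(65 + 217 + 2 \cdot 217^{2}\right)\right) = \left(4340 + \frac{1}{-154174}\right) \left(-25809 + \left(65 + 217 + 2 \cdot 47089\right)\right) = \left(4340 - \frac{1}{154174}\right) \left(-25809 + \left(65 + 217 + 94178\right)\right) = \frac{669115159 \left(-25809 + 94460\right)}{154174} = \frac{669115159}{154174} \cdot 68651 = \frac{45935424780509}{154174}$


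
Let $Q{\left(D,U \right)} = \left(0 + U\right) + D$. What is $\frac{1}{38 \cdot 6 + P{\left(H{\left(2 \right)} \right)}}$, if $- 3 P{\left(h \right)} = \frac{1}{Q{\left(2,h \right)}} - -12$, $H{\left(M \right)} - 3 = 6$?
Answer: $\frac{33}{7391} \approx 0.0044649$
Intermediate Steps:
$H{\left(M \right)} = 9$ ($H{\left(M \right)} = 3 + 6 = 9$)
$Q{\left(D,U \right)} = D + U$ ($Q{\left(D,U \right)} = U + D = D + U$)
$P{\left(h \right)} = -4 - \frac{1}{3 \left(2 + h\right)}$ ($P{\left(h \right)} = - \frac{\frac{1}{2 + h} - -12}{3} = - \frac{\frac{1}{2 + h} + 12}{3} = - \frac{12 + \frac{1}{2 + h}}{3} = -4 - \frac{1}{3 \left(2 + h\right)}$)
$\frac{1}{38 \cdot 6 + P{\left(H{\left(2 \right)} \right)}} = \frac{1}{38 \cdot 6 + \frac{-25 - 108}{3 \left(2 + 9\right)}} = \frac{1}{228 + \frac{-25 - 108}{3 \cdot 11}} = \frac{1}{228 + \frac{1}{3} \cdot \frac{1}{11} \left(-133\right)} = \frac{1}{228 - \frac{133}{33}} = \frac{1}{\frac{7391}{33}} = \frac{33}{7391}$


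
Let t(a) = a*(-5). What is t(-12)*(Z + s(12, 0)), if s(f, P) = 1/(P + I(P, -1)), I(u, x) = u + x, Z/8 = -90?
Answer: -43260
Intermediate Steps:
Z = -720 (Z = 8*(-90) = -720)
s(f, P) = 1/(-1 + 2*P) (s(f, P) = 1/(P + (P - 1)) = 1/(P + (-1 + P)) = 1/(-1 + 2*P))
t(a) = -5*a
t(-12)*(Z + s(12, 0)) = (-5*(-12))*(-720 + 1/(-1 + 2*0)) = 60*(-720 + 1/(-1 + 0)) = 60*(-720 + 1/(-1)) = 60*(-720 - 1) = 60*(-721) = -43260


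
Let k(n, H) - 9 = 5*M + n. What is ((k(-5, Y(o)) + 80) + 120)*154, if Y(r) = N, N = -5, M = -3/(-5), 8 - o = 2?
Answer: 31878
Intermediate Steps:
o = 6 (o = 8 - 1*2 = 8 - 2 = 6)
M = ⅗ (M = -3*(-⅕) = ⅗ ≈ 0.60000)
Y(r) = -5
k(n, H) = 12 + n (k(n, H) = 9 + (5*(⅗) + n) = 9 + (3 + n) = 12 + n)
((k(-5, Y(o)) + 80) + 120)*154 = (((12 - 5) + 80) + 120)*154 = ((7 + 80) + 120)*154 = (87 + 120)*154 = 207*154 = 31878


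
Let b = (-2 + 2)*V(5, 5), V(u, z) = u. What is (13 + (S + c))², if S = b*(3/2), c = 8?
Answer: 441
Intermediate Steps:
b = 0 (b = (-2 + 2)*5 = 0*5 = 0)
S = 0 (S = 0*(3/2) = 0)
(13 + (S + c))² = (13 + (0 + 8))² = (13 + 8)² = 21² = 441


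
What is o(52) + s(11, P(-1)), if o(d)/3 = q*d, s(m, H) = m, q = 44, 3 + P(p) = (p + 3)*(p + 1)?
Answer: 6875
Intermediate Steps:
P(p) = -3 + (1 + p)*(3 + p) (P(p) = -3 + (p + 3)*(p + 1) = -3 + (3 + p)*(1 + p) = -3 + (1 + p)*(3 + p))
o(d) = 132*d (o(d) = 3*(44*d) = 132*d)
o(52) + s(11, P(-1)) = 132*52 + 11 = 6864 + 11 = 6875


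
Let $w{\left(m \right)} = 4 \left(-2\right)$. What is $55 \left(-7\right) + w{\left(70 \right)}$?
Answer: $-393$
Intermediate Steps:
$w{\left(m \right)} = -8$
$55 \left(-7\right) + w{\left(70 \right)} = 55 \left(-7\right) - 8 = -385 - 8 = -393$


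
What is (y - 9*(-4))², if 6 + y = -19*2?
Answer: 64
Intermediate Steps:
y = -44 (y = -6 - 19*2 = -6 - 38 = -44)
(y - 9*(-4))² = (-44 - 9*(-4))² = (-44 + 36)² = (-8)² = 64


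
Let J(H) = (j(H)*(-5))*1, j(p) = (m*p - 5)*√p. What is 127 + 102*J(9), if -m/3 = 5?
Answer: 214327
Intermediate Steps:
m = -15 (m = -3*5 = -15)
j(p) = √p*(-5 - 15*p) (j(p) = (-15*p - 5)*√p = (-5 - 15*p)*√p = √p*(-5 - 15*p))
J(H) = -5*√H*(-5 - 15*H) (J(H) = ((√H*(-5 - 15*H))*(-5))*1 = -5*√H*(-5 - 15*H)*1 = -5*√H*(-5 - 15*H))
127 + 102*J(9) = 127 + 102*(√9*(25 + 75*9)) = 127 + 102*(3*(25 + 675)) = 127 + 102*(3*700) = 127 + 102*2100 = 127 + 214200 = 214327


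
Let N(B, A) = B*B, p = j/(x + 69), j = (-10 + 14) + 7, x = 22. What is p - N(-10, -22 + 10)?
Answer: -9089/91 ≈ -99.879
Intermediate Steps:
j = 11 (j = 4 + 7 = 11)
p = 11/91 (p = 11/(22 + 69) = 11/91 ≈ 0.12088)
N(B, A) = B²
p - N(-10, -22 + 10) = 11/91 - 1*(-10)² = 11/91 - 1*100 = 11/91 - 100 = -9089/91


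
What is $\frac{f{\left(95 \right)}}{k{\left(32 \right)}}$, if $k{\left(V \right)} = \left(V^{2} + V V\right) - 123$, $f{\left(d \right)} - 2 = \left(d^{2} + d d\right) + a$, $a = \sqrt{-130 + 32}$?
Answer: $\frac{18052}{1925} + \frac{i \sqrt{2}}{275} \approx 9.3777 + 0.0051426 i$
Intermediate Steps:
$a = 7 i \sqrt{2}$ ($a = \sqrt{-98} = 7 i \sqrt{2} \approx 9.8995 i$)
$f{\left(d \right)} = 2 + 2 d^{2} + 7 i \sqrt{2}$ ($f{\left(d \right)} = 2 + \left(\left(d^{2} + d d\right) + 7 i \sqrt{2}\right) = 2 + \left(\left(d^{2} + d^{2}\right) + 7 i \sqrt{2}\right) = 2 + \left(2 d^{2} + 7 i \sqrt{2}\right) = 2 + 2 d^{2} + 7 i \sqrt{2}$)
$k{\left(V \right)} = -123 + 2 V^{2}$ ($k{\left(V \right)} = \left(V^{2} + V^{2}\right) - 123 = 2 V^{2} - 123 = -123 + 2 V^{2}$)
$\frac{f{\left(95 \right)}}{k{\left(32 \right)}} = \frac{2 + 2 \cdot 95^{2} + 7 i \sqrt{2}}{-123 + 2 \cdot 32^{2}} = \frac{2 + 2 \cdot 9025 + 7 i \sqrt{2}}{-123 + 2 \cdot 1024} = \frac{2 + 18050 + 7 i \sqrt{2}}{-123 + 2048} = \frac{18052 + 7 i \sqrt{2}}{1925} = \left(18052 + 7 i \sqrt{2}\right) \frac{1}{1925} = \frac{18052}{1925} + \frac{i \sqrt{2}}{275}$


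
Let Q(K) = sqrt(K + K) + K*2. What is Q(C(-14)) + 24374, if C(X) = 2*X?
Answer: 24318 + 2*I*sqrt(14) ≈ 24318.0 + 7.4833*I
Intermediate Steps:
Q(K) = 2*K + sqrt(2)*sqrt(K) (Q(K) = sqrt(2*K) + 2*K = sqrt(2)*sqrt(K) + 2*K = 2*K + sqrt(2)*sqrt(K))
Q(C(-14)) + 24374 = (2*(2*(-14)) + sqrt(2)*sqrt(2*(-14))) + 24374 = (2*(-28) + sqrt(2)*sqrt(-28)) + 24374 = (-56 + sqrt(2)*(2*I*sqrt(7))) + 24374 = (-56 + 2*I*sqrt(14)) + 24374 = 24318 + 2*I*sqrt(14)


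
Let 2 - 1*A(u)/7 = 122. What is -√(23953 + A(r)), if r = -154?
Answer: -√23113 ≈ -152.03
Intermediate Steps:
A(u) = -840 (A(u) = 14 - 7*122 = 14 - 854 = -840)
-√(23953 + A(r)) = -√(23953 - 840) = -√23113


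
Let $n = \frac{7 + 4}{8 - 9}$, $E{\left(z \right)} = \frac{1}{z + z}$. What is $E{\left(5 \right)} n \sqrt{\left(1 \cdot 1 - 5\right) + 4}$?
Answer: $0$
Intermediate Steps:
$E{\left(z \right)} = \frac{1}{2 z}$
$n = -11$ ($n = \frac{11}{-1} = 11 \left(-1\right) = -11$)
$E{\left(5 \right)} n \sqrt{\left(1 \cdot 1 - 5\right) + 4} = \frac{1}{2 \cdot 5} \left(-11\right) \sqrt{\left(1 \cdot 1 - 5\right) + 4} = \frac{1}{2} \cdot \frac{1}{5} \left(-11\right) \sqrt{\left(1 - 5\right) + 4} = \frac{1}{10} \left(-11\right) \sqrt{-4 + 4} = - \frac{11 \sqrt{0}}{10} = \left(- \frac{11}{10}\right) 0 = 0$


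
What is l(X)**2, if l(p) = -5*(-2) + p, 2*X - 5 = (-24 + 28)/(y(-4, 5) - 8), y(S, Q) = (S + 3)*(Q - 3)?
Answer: 15129/100 ≈ 151.29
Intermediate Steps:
y(S, Q) = (-3 + Q)*(3 + S) (y(S, Q) = (3 + S)*(-3 + Q) = (-3 + Q)*(3 + S))
X = 23/10 (X = 5/2 + ((-24 + 28)/((-9 - 3*(-4) + 3*5 + 5*(-4)) - 8))/2 = 5/2 + (4/((-9 + 12 + 15 - 20) - 8))/2 = 5/2 + (4/(-2 - 8))/2 = 5/2 + (4/(-10))/2 = 5/2 + (4*(-1/10))/2 = 5/2 + (1/2)*(-2/5) = 5/2 - 1/5 = 23/10 ≈ 2.3000)
l(p) = 10 + p
l(X)**2 = (10 + 23/10)**2 = (123/10)**2 = 15129/100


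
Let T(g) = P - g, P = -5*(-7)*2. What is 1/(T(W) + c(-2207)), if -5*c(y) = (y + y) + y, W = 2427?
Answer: -5/5164 ≈ -0.00096824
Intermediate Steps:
P = 70 (P = 35*2 = 70)
c(y) = -3*y/5 (c(y) = -((y + y) + y)/5 = -(2*y + y)/5 = -3*y/5)
T(g) = 70 - g
1/(T(W) + c(-2207)) = 1/((70 - 1*2427) - 3/5*(-2207)) = 1/((70 - 2427) + 6621/5) = 1/(-2357 + 6621/5) = 1/(-5164/5) = -5/5164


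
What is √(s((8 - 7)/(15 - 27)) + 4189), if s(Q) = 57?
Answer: √4246 ≈ 65.161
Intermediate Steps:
√(s((8 - 7)/(15 - 27)) + 4189) = √(57 + 4189) = √4246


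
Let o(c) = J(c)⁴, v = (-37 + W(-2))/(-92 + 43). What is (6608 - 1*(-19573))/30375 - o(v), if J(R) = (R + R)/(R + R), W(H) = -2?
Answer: -466/3375 ≈ -0.13807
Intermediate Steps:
J(R) = 1 (J(R) = (2*R)/((2*R)) = (2*R)*(1/(2*R)) = 1)
v = 39/49 (v = (-37 - 2)/(-92 + 43) = -39/(-49) = -39*(-1/49) = 39/49 ≈ 0.79592)
o(c) = 1 (o(c) = 1⁴ = 1)
(6608 - 1*(-19573))/30375 - o(v) = (6608 - 1*(-19573))/30375 - 1*1 = (6608 + 19573)*(1/30375) - 1 = 26181*(1/30375) - 1 = 2909/3375 - 1 = -466/3375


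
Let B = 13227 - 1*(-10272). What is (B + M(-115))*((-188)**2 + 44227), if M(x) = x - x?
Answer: 1869838929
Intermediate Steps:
M(x) = 0
B = 23499 (B = 13227 + 10272 = 23499)
(B + M(-115))*((-188)**2 + 44227) = (23499 + 0)*((-188)**2 + 44227) = 23499*(35344 + 44227) = 23499*79571 = 1869838929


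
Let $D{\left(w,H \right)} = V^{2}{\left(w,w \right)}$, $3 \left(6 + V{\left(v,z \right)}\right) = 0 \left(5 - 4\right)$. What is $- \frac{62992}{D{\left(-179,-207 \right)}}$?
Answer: $- \frac{15748}{9} \approx -1749.8$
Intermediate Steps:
$V{\left(v,z \right)} = -6$ ($V{\left(v,z \right)} = -6 + \frac{0 \left(5 - 4\right)}{3} = -6 + \frac{0 \cdot 1}{3} = -6 + \frac{1}{3} \cdot 0 = -6 + 0 = -6$)
$D{\left(w,H \right)} = 36$ ($D{\left(w,H \right)} = \left(-6\right)^{2} = 36$)
$- \frac{62992}{D{\left(-179,-207 \right)}} = - \frac{62992}{36} = \left(-62992\right) \frac{1}{36} = - \frac{15748}{9}$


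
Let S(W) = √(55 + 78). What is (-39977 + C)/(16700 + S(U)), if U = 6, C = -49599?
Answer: -1495919200/278889867 + 89576*√133/278889867 ≈ -5.3601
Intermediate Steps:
S(W) = √133
(-39977 + C)/(16700 + S(U)) = (-39977 - 49599)/(16700 + √133) = -89576/(16700 + √133)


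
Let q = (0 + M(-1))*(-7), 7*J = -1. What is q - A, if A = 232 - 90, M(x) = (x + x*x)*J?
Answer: -142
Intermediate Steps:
J = -⅐ (J = (⅐)*(-1) = -⅐ ≈ -0.14286)
M(x) = -x/7 - x²/7 (M(x) = (x + x*x)*(-⅐) = (x + x²)*(-⅐) = -x/7 - x²/7)
A = 142
q = 0 (q = (0 - ⅐*(-1)*(1 - 1))*(-7) = (0 - ⅐*(-1)*0)*(-7) = (0 + 0)*(-7) = 0*(-7) = 0)
q - A = 0 - 1*142 = 0 - 142 = -142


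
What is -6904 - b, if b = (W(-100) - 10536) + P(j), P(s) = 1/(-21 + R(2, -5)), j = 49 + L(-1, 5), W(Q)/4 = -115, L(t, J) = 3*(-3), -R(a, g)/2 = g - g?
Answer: 85933/21 ≈ 4092.0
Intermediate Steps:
R(a, g) = 0 (R(a, g) = -2*(g - g) = -2*0 = 0)
L(t, J) = -9
W(Q) = -460 (W(Q) = 4*(-115) = -460)
j = 40 (j = 49 - 9 = 40)
P(s) = -1/21 (P(s) = 1/(-21 + 0) = 1/(-21) = -1/21)
b = -230917/21 (b = (-460 - 10536) - 1/21 = -10996 - 1/21 = -230917/21 ≈ -10996.)
-6904 - b = -6904 - 1*(-230917/21) = -6904 + 230917/21 = 85933/21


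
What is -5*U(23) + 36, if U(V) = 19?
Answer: -59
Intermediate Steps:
-5*U(23) + 36 = -5*19 + 36 = -95 + 36 = -59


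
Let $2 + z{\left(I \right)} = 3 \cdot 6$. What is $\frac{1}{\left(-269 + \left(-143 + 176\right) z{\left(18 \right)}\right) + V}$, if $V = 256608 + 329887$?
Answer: $\frac{1}{586754} \approx 1.7043 \cdot 10^{-6}$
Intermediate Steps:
$z{\left(I \right)} = 16$ ($z{\left(I \right)} = -2 + 3 \cdot 6 = -2 + 18 = 16$)
$V = 586495$
$\frac{1}{\left(-269 + \left(-143 + 176\right) z{\left(18 \right)}\right) + V} = \frac{1}{\left(-269 + \left(-143 + 176\right) 16\right) + 586495} = \frac{1}{\left(-269 + 33 \cdot 16\right) + 586495} = \frac{1}{\left(-269 + 528\right) + 586495} = \frac{1}{259 + 586495} = \frac{1}{586754}$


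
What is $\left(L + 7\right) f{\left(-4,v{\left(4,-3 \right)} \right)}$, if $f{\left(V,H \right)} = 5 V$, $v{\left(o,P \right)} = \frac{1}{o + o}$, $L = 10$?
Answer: $-340$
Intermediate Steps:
$v{\left(o,P \right)} = \frac{1}{2 o}$
$\left(L + 7\right) f{\left(-4,v{\left(4,-3 \right)} \right)} = \left(10 + 7\right) 5 \left(-4\right) = 17 \left(-20\right) = -340$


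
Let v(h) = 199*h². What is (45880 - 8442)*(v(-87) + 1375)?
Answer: 56441753428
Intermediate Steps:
(45880 - 8442)*(v(-87) + 1375) = (45880 - 8442)*(199*(-87)² + 1375) = 37438*(199*7569 + 1375) = 37438*(1506231 + 1375) = 37438*1507606 = 56441753428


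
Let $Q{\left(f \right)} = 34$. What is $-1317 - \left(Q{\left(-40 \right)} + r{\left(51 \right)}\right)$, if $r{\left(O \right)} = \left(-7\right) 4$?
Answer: $-1323$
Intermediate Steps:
$r{\left(O \right)} = -28$
$-1317 - \left(Q{\left(-40 \right)} + r{\left(51 \right)}\right) = -1317 - \left(34 - 28\right) = -1317 - 6 = -1323$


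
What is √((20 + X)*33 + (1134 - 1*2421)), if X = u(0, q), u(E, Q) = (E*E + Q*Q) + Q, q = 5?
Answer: 11*√3 ≈ 19.053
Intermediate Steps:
u(E, Q) = Q + E² + Q² (u(E, Q) = (E² + Q²) + Q = Q + E² + Q²)
X = 30 (X = 5 + 0² + 5² = 5 + 0 + 25 = 30)
√((20 + X)*33 + (1134 - 1*2421)) = √((20 + 30)*33 + (1134 - 1*2421)) = √(50*33 + (1134 - 2421)) = √(1650 - 1287) = √363 = 11*√3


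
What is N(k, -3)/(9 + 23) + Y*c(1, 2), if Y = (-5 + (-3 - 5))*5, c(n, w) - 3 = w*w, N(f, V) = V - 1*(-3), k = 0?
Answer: -455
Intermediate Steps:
N(f, V) = 3 + V (N(f, V) = V + 3 = 3 + V)
c(n, w) = 3 + w**2 (c(n, w) = 3 + w*w = 3 + w**2)
Y = -65 (Y = (-5 - 8)*5 = -13*5 = -65)
N(k, -3)/(9 + 23) + Y*c(1, 2) = (3 - 3)/(9 + 23) - 65*(3 + 2**2) = 0/32 - 65*(3 + 4) = 0*(1/32) - 65*7 = 0 - 455 = -455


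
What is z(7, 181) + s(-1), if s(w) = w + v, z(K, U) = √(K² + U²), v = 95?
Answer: 94 + √32810 ≈ 275.14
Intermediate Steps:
s(w) = 95 + w (s(w) = w + 95 = 95 + w)
z(7, 181) + s(-1) = √(7² + 181²) + (95 - 1) = √(49 + 32761) + 94 = √32810 + 94 = 94 + √32810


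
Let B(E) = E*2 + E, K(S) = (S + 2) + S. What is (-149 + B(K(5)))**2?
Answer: 12769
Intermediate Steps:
K(S) = 2 + 2*S (K(S) = (2 + S) + S = 2 + 2*S)
B(E) = 3*E (B(E) = 2*E + E = 3*E)
(-149 + B(K(5)))**2 = (-149 + 3*(2 + 2*5))**2 = (-149 + 3*(2 + 10))**2 = (-149 + 3*12)**2 = (-149 + 36)**2 = (-113)**2 = 12769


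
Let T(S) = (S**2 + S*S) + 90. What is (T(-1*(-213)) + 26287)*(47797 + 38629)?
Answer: 10121780990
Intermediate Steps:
T(S) = 90 + 2*S**2 (T(S) = (S**2 + S**2) + 90 = 2*S**2 + 90 = 90 + 2*S**2)
(T(-1*(-213)) + 26287)*(47797 + 38629) = ((90 + 2*(-1*(-213))**2) + 26287)*(47797 + 38629) = ((90 + 2*213**2) + 26287)*86426 = ((90 + 2*45369) + 26287)*86426 = ((90 + 90738) + 26287)*86426 = (90828 + 26287)*86426 = 117115*86426 = 10121780990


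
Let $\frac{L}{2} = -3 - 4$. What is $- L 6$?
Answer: $84$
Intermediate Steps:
$L = -14$ ($L = 2 \left(-3 - 4\right) = 2 \left(-7\right) = -14$)
$- L 6 = \left(-1\right) \left(-14\right) 6 = 14 \cdot 6 = 84$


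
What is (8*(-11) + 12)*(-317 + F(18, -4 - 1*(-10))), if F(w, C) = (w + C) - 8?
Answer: 22876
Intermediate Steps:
F(w, C) = -8 + C + w (F(w, C) = (C + w) - 8 = -8 + C + w)
(8*(-11) + 12)*(-317 + F(18, -4 - 1*(-10))) = (8*(-11) + 12)*(-317 + (-8 + (-4 - 1*(-10)) + 18)) = (-88 + 12)*(-317 + (-8 + (-4 + 10) + 18)) = -76*(-317 + (-8 + 6 + 18)) = -76*(-317 + 16) = -76*(-301) = 22876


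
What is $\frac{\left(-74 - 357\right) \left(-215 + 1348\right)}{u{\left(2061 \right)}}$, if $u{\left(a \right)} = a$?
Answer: $- \frac{488323}{2061} \approx -236.94$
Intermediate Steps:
$\frac{\left(-74 - 357\right) \left(-215 + 1348\right)}{u{\left(2061 \right)}} = \frac{\left(-74 - 357\right) \left(-215 + 1348\right)}{2061} = \left(-431\right) 1133 \cdot \frac{1}{2061} = \left(-488323\right) \frac{1}{2061} = - \frac{488323}{2061}$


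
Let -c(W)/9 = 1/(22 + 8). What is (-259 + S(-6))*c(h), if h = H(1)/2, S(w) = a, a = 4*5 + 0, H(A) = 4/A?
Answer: 717/10 ≈ 71.700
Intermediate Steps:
a = 20 (a = 20 + 0 = 20)
S(w) = 20
h = 2 (h = (4/1)/2 = (4*1)*(½) = 4*(½) = 2)
c(W) = -3/10 (c(W) = -9/(22 + 8) = -9/30 = -9*1/30 = -3/10)
(-259 + S(-6))*c(h) = (-259 + 20)*(-3/10) = -239*(-3/10) = 717/10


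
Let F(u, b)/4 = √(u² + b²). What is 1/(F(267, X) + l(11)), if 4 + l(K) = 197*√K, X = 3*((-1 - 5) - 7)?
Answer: 1/(-4 + 12*√8090 + 197*√11) ≈ 0.00057847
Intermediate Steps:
X = -39 (X = 3*(-6 - 7) = 3*(-13) = -39)
F(u, b) = 4*√(b² + u²) (F(u, b) = 4*√(u² + b²) = 4*√(b² + u²))
l(K) = -4 + 197*√K
1/(F(267, X) + l(11)) = 1/(4*√((-39)² + 267²) + (-4 + 197*√11)) = 1/(4*√(1521 + 71289) + (-4 + 197*√11)) = 1/(4*√72810 + (-4 + 197*√11)) = 1/(4*(3*√8090) + (-4 + 197*√11)) = 1/(12*√8090 + (-4 + 197*√11)) = 1/(-4 + 12*√8090 + 197*√11)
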